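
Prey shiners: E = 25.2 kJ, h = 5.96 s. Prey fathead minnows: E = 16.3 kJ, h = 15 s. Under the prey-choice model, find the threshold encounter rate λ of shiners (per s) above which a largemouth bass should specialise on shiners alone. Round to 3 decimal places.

0.058 per s

Drop fathead minnows once their profitability E₂/h₂ falls below the rate achievable on shiners alone: E₂/h₂ = λE₁/(1 + λh₁).
Solve for λ: λE₁h₂ = E₂(1 + λh₁) → λ(E₁h₂ − E₂h₁) = E₂ → λ = E₂/(E₁h₂ − E₂h₁).
λ = 16.3/(25.2×15 − 16.3×5.96) = 16.3/280.9 = 0.05804 per s.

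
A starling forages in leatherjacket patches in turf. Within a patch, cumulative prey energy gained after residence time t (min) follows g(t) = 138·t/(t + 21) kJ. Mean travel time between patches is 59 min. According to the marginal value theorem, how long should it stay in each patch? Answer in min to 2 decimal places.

By the marginal value theorem, leave when the instantaneous gain rate g'(t) equals the habitat-wide average g(t)/(T + t).
g'(t) = 138·21/(t + 21)². Setting 138·21/(t+21)² = 138t/[(t+21)(59+t)] gives 21(59+t) = t(t+21), so t² = 21×59 = 1239.
t* = √1239 = 35.2 min.

35.20 min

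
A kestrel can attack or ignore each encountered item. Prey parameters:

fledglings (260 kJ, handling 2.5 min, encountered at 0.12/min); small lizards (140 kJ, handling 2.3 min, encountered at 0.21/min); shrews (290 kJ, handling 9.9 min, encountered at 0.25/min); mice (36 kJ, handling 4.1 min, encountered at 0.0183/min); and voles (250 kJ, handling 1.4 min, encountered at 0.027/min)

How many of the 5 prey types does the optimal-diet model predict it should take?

Profitabilities (E/h, kJ/min): voles 179, fledglings 104, small lizards 60.9, shrews 29.3, mice 8.78. Add prey in this order while the next type's profitability exceeds the intake rate on those already taken.
Rate on top 1: 6.504. fledglings: 104 > 6.504 → include.
Rate on top 2: 28.37. small lizards: 60.9 > 28.37 → include.
Rate on top 3: 36.99. shrews: 29.3 < 36.99 → exclude; stop.
Optimal diet: voles, fledglings, small lizards — 3 of 5 types.

3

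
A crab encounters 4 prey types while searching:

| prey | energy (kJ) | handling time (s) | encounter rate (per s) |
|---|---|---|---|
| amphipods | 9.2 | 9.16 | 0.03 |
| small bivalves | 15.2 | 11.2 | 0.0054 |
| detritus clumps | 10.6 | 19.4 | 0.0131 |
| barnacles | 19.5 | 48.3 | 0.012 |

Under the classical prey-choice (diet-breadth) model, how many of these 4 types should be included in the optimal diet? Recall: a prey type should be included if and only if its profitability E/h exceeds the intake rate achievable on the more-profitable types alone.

4

Rank by E/h (kJ/s): small bivalves 1.36, amphipods 1, detritus clumps 0.546, barnacles 0.404. Include each in turn until the next type's E/h falls below the running intake rate.
Rate on top 1: 0.0774. amphipods: 1 > 0.0774 → include.
Rate on top 2: 0.2682. detritus clumps: 0.546 > 0.2682 → include.
Rate on top 3: 0.3127. barnacles: 0.404 > 0.3127 → include.
Optimal diet: small bivalves, amphipods, detritus clumps, barnacles — 4 of 4 types.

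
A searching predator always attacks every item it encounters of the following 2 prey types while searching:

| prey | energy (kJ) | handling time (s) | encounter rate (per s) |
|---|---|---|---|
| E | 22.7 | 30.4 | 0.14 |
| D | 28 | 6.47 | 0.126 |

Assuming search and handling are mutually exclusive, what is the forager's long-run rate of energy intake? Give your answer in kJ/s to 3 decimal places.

1.105 kJ/s

Energy encountered per unit search time: 0.14×22.7 + 0.126×28 = 6.706 kJ/s.
Handling time per unit search time: 0.14×30.4 + 0.126×6.47 = 5.071.
Rate = 6.706/(1 + 5.071) = 1.105 kJ/s.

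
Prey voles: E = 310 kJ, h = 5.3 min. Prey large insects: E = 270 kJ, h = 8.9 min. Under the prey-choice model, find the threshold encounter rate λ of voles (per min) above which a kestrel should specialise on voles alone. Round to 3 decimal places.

The zero-one rule: include large insects iff E₂/h₂ > λE₁/(1+λh₁). Equality gives the switch point.
λE₁h₂ = E₂ + λE₂h₁ ⇒ λ = E₂/(E₁h₂ − E₂h₁) = 270/(2759 − 1431) = 0.2033 per min.

0.203 per min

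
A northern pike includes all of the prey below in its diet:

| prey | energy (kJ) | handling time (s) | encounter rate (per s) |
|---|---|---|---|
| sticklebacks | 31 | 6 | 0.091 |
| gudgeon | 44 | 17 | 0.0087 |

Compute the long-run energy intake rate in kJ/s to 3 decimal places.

R = (0.091×31 + 0.0087×44) / (1 + 0.091×6 + 0.0087×17) = 3.204/1.694 = 1.891 kJ/s.

1.891 kJ/s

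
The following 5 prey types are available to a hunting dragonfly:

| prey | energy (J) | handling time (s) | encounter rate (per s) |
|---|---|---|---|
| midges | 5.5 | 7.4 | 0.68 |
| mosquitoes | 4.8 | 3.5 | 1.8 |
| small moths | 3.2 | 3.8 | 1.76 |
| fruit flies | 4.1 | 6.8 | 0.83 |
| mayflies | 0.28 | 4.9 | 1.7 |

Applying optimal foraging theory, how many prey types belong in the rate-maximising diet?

1

Rank by E/h (J/s): mosquitoes 1.37, small moths 0.842, midges 0.743, fruit flies 0.603, mayflies 0.0571. Include each in turn until the next type's E/h falls below the running intake rate.
Rate on top 1: 1.184. small moths: 0.842 < 1.184 → exclude; stop.
Optimal diet: mosquitoes — 1 of 5 types.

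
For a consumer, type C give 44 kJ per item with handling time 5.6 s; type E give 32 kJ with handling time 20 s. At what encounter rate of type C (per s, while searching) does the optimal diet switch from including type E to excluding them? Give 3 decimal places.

Drop type E once their profitability E₂/h₂ falls below the rate achievable on type C alone: E₂/h₂ = λE₁/(1 + λh₁).
Solve for λ: λE₁h₂ = E₂(1 + λh₁) → λ(E₁h₂ − E₂h₁) = E₂ → λ = E₂/(E₁h₂ − E₂h₁).
λ = 32/(44×20 − 32×5.6) = 32/700.8 = 0.04566 per s.

0.046 per s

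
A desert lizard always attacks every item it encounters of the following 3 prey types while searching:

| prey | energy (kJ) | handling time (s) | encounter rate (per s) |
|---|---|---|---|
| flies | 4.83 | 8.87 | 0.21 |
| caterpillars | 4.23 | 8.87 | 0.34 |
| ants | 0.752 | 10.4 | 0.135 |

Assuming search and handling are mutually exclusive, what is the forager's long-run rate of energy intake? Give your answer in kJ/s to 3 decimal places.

0.351 kJ/s

Energy encountered per unit search time: 0.21×4.83 + 0.34×4.23 + 0.135×0.752 = 2.554 kJ/s.
Handling time per unit search time: 0.21×8.87 + 0.34×8.87 + 0.135×10.4 = 6.282.
Rate = 2.554/(1 + 6.282) = 0.3507 kJ/s.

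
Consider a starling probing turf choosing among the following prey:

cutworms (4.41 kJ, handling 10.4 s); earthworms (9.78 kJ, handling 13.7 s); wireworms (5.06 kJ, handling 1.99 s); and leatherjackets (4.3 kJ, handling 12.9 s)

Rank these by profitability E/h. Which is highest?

wireworms

Profitability E/h (kJ/s): cutworms = 4.41/10.4 = 0.424, earthworms = 9.78/13.7 = 0.714, wireworms = 5.06/1.99 = 2.54, leatherjackets = 4.3/12.9 = 0.333.
Ranked: wireworms > earthworms > cutworms > leatherjackets.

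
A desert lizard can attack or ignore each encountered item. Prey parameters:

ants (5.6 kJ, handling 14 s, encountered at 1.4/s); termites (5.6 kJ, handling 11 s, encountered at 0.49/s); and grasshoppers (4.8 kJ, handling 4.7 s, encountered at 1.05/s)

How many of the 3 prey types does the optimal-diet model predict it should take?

1

Profitabilities (E/h, kJ/s): grasshoppers 1.02, termites 0.509, ants 0.4. Add prey in this order while the next type's profitability exceeds the intake rate on those already taken.
Rate on top 1: 0.8492. termites: 0.509 < 0.8492 → exclude; stop.
Optimal diet: grasshoppers — 1 of 3 types.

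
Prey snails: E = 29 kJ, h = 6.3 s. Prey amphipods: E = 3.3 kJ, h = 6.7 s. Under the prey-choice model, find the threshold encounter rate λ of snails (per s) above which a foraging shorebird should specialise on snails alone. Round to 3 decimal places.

The zero-one rule: include amphipods iff E₂/h₂ > λE₁/(1+λh₁). Equality gives the switch point.
λE₁h₂ = E₂ + λE₂h₁ ⇒ λ = E₂/(E₁h₂ − E₂h₁) = 3.3/(194.3 − 20.79) = 0.01902 per s.

0.019 per s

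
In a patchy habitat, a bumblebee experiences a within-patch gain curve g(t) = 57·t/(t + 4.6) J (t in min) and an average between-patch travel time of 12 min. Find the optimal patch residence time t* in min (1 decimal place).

Maximise g(t)/(T+t): set derivative to zero → g'(t)(T+t) = g(t).
g'(t) = 57·4.6/(t + 4.6)². Setting 57·4.6/(t+4.6)² = 57t/[(t+4.6)(12+t)] gives 4.6(12+t) = t(t+4.6), so t² = 4.6×12 = 55.2.
t* = √55.2 = 7.43 min.

7.4 min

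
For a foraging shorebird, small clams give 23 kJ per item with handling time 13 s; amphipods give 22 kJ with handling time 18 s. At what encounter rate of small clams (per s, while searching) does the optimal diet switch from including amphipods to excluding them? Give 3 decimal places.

The zero-one rule: include amphipods iff E₂/h₂ > λE₁/(1+λh₁). Equality gives the switch point.
λE₁h₂ = E₂ + λE₂h₁ ⇒ λ = E₂/(E₁h₂ − E₂h₁) = 22/(414 − 286) = 0.1719 per s.

0.172 per s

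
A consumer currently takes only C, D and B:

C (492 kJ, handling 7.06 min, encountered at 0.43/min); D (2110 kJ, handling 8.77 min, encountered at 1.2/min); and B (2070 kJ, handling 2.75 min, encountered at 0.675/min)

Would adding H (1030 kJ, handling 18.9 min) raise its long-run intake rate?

Current rate: (0.43×492 + 1.2×2110 + 0.675×2070)/(1 + 0.43×7.06 + 1.2×8.77 + 0.675×2.75) = 252.2 kJ/min.
Profitability of H: 1030/18.9 = 54.5 kJ/min.
Since 54.5 < R, time spent handling H is better spent searching.

No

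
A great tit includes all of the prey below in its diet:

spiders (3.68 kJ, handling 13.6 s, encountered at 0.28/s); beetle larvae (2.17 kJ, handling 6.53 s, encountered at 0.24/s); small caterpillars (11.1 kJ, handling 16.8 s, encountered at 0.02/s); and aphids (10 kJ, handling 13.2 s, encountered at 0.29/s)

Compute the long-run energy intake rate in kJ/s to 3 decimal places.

Energy encountered per unit search time: 0.28×3.68 + 0.24×2.17 + 0.02×11.1 + 0.29×10 = 4.673 kJ/s.
Handling time per unit search time: 0.28×13.6 + 0.24×6.53 + 0.02×16.8 + 0.29×13.2 = 9.539.
Rate = 4.673/(1 + 9.539) = 0.4434 kJ/s.

0.443 kJ/s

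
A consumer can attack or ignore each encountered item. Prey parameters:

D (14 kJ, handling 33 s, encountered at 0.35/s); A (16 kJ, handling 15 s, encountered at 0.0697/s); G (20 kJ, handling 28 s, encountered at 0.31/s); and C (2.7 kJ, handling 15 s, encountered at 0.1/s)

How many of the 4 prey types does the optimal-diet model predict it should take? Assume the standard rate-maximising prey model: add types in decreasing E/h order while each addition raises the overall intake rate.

Rank by E/h (kJ/s): A 1.07, G 0.714, D 0.424, C 0.18. Include each in turn until the next type's E/h falls below the running intake rate.
Rate on top 1: 0.5452. G: 0.714 > 0.5452 → include.
Rate on top 2: 0.682. D: 0.424 < 0.682 → exclude; stop.
Optimal diet: A, G — 2 of 4 types.

2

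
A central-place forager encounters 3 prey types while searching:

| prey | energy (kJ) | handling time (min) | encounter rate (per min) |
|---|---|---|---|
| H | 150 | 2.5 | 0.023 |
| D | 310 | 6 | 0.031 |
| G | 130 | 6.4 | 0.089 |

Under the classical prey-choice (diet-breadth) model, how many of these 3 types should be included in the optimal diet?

3

Profitabilities (E/h, kJ/min): H 60, D 51.7, G 20.3. Add prey in this order while the next type's profitability exceeds the intake rate on those already taken.
Rate on top 1: 3.262. D: 51.7 > 3.262 → include.
Rate on top 2: 10.5. G: 20.3 > 10.5 → include.
Optimal diet: H, D, G — 3 of 3 types.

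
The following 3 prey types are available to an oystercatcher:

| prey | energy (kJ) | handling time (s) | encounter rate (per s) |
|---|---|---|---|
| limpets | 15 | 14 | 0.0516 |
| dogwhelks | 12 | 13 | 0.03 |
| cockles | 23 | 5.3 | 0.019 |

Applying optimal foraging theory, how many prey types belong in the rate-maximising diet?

Profitabilities (E/h, kJ/s): cockles 4.34, limpets 1.07, dogwhelks 0.923. Add prey in this order while the next type's profitability exceeds the intake rate on those already taken.
Rate on top 1: 0.397. limpets: 1.07 > 0.397 → include.
Rate on top 2: 0.6643. dogwhelks: 0.923 > 0.6643 → include.
Optimal diet: cockles, limpets, dogwhelks — 3 of 3 types.

3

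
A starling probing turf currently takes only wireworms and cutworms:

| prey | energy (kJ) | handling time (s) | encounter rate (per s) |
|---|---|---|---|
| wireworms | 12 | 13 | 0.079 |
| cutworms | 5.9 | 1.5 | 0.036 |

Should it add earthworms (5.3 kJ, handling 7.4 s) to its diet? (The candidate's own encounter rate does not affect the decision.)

Current rate: (0.079×12 + 0.036×5.9)/(1 + 0.079×13 + 0.036×1.5) = 0.5576 kJ/s.
earthworms: E/h = 5.3/7.4 = 0.7162 kJ/s.
0.7162 > 0.5576, so adding earthworms raises the average — include it.

Yes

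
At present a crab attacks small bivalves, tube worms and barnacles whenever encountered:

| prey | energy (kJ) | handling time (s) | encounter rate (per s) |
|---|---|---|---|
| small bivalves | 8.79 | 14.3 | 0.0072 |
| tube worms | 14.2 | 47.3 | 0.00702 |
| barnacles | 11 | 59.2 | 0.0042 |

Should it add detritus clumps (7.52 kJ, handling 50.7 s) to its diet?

Yes

Intake rate on the current diet: R = (0.0072×8.79 + 0.00702×14.2 + 0.0042×11) / (1 + 0.0072×14.3 + 0.00702×47.3 + 0.0042×59.2) = 0.2092/1.684 = 0.1242 kJ/s.
Profitability of detritus clumps: 7.52/50.7 = 0.1483 kJ/s.
Since 0.1483 > R, including detritus clumps increases the long-run rate.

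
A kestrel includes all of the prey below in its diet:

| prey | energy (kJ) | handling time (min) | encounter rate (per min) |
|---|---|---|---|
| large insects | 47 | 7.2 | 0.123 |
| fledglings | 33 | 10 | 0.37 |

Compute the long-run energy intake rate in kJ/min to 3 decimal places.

3.221 kJ/min

Energy encountered per unit search time: 0.123×47 + 0.37×33 = 17.99 kJ/min.
Handling time per unit search time: 0.123×7.2 + 0.37×10 = 4.586.
Rate = 17.99/(1 + 4.586) = 3.221 kJ/min.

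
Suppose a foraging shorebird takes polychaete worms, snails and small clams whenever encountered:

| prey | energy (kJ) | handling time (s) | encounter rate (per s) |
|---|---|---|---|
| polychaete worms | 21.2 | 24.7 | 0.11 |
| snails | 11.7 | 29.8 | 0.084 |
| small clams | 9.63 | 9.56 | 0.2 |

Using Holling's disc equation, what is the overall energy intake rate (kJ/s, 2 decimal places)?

0.64 kJ/s

R = (0.11×21.2 + 0.084×11.7 + 0.2×9.63) / (1 + 0.11×24.7 + 0.084×29.8 + 0.2×9.56) = 5.241/8.132 = 0.6445 kJ/s.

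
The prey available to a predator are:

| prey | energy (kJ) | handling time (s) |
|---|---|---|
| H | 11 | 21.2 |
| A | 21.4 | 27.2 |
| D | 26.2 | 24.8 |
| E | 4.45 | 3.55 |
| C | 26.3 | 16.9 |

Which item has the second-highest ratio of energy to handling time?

E

In descending order of E/h:
C: 26.3/16.9 = 1.56 kJ/s
E: 4.45/3.55 = 1.25 kJ/s
D: 26.2/24.8 = 1.06 kJ/s
A: 21.4/27.2 = 0.787 kJ/s
H: 11/21.2 = 0.519 kJ/s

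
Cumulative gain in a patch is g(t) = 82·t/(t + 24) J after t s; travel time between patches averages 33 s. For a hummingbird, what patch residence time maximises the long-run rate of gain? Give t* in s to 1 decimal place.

Maximise g(t)/(T+t): set derivative to zero → g'(t)(T+t) = g(t).
g'(t) = 82·24/(t + 24)². Setting 82·24/(t+24)² = 82t/[(t+24)(33+t)] gives 24(33+t) = t(t+24), so t² = 24×33 = 792.
t* = √792 = 28.14 s.

28.1 s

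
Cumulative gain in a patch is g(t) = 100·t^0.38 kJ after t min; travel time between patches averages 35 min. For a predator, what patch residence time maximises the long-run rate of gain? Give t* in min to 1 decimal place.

21.5 min

Optimal t* satisfies g'(t*) = g(t*)/(T + t*).
g'(t) = 0.38·100·t^-0.62. Setting 0.38·100·t^-0.62 = 100·t^0.38/(35+t) gives 0.38(35+t) = t, so 0.62·t = 0.38×35.
t* = 0.38×35/0.62 = 21.45 min.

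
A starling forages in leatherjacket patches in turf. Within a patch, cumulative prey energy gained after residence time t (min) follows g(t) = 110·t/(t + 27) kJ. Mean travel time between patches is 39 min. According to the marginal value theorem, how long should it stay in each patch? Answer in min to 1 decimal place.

32.4 min

Maximise g(t)/(T+t): set derivative to zero → g'(t)(T+t) = g(t).
g'(t) = 110·27/(t + 27)². Setting 110·27/(t+27)² = 110t/[(t+27)(39+t)] gives 27(39+t) = t(t+27), so t² = 27×39 = 1053.
t* = √1053 = 32.45 min.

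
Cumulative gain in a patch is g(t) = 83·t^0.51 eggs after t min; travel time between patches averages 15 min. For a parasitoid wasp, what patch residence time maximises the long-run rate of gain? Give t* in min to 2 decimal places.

15.61 min

Maximise g(t)/(T+t): set derivative to zero → g'(t)(T+t) = g(t).
g'(t) = 0.51·83·t^-0.49. Setting 0.51·83·t^-0.49 = 83·t^0.51/(15+t) gives 0.51(15+t) = t, so 0.49·t = 0.51×15.
t* = 0.51×15/0.49 = 15.61 min.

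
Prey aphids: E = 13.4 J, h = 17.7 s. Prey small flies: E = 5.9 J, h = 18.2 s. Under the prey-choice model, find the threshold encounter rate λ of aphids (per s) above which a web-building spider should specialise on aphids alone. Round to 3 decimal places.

0.042 per s

The zero-one rule: include small flies iff E₂/h₂ > λE₁/(1+λh₁). Equality gives the switch point.
λE₁h₂ = E₂ + λE₂h₁ ⇒ λ = E₂/(E₁h₂ − E₂h₁) = 5.9/(243.9 − 104.4) = 0.04231 per s.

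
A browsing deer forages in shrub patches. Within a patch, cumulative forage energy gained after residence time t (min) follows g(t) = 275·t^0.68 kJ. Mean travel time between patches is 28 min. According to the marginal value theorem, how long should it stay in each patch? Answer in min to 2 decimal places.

Maximise g(t)/(T+t): set derivative to zero → g'(t)(T+t) = g(t).
g'(t) = 0.68·275·t^-0.32. Setting 0.68·275·t^-0.32 = 275·t^0.68/(28+t) gives 0.68(28+t) = t, so 0.32·t = 0.68×28.
t* = 0.68×28/0.32 = 59.5 min.

59.50 min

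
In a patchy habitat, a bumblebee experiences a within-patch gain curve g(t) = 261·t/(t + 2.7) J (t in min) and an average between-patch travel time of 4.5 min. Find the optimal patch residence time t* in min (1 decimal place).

By the marginal value theorem, leave when the instantaneous gain rate g'(t) equals the habitat-wide average g(t)/(T + t).
g'(t) = 261·2.7/(t + 2.7)². Setting 261·2.7/(t+2.7)² = 261t/[(t+2.7)(4.5+t)] gives 2.7(4.5+t) = t(t+2.7), so t² = 2.7×4.5 = 12.15.
t* = √12.15 = 3.486 min.

3.5 min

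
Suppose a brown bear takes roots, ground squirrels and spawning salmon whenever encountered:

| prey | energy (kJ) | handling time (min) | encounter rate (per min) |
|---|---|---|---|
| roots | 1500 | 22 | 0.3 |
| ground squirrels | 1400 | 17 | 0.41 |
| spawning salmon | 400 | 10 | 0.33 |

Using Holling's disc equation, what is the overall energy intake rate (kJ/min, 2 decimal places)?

R = Σλ_iE_i / (1 + Σλ_ih_i)
Numerator: 0.3×1500 + 0.41×1400 + 0.33×400 = 1156
Denominator: 1 + 0.3×22 + 0.41×17 + 0.33×10 = 17.87
R = 1156/17.87 = 64.69 kJ/min

64.69 kJ/min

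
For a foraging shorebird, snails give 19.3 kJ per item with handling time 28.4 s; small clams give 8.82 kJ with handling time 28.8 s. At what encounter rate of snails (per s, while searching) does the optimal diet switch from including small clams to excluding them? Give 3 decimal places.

0.029 per s

The zero-one rule: include small clams iff E₂/h₂ > λE₁/(1+λh₁). Equality gives the switch point.
λE₁h₂ = E₂ + λE₂h₁ ⇒ λ = E₂/(E₁h₂ − E₂h₁) = 8.82/(555.8 − 250.5) = 0.02888 per s.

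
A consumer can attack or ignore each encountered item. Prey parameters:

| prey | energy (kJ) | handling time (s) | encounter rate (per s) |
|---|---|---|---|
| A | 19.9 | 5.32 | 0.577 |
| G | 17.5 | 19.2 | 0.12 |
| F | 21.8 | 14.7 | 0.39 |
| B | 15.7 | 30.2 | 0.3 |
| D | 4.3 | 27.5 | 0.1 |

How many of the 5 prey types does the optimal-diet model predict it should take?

E/h in descending order: A 3.74, F 1.48, G 0.911, B 0.52, D 0.156 kJ/s. The optimal diet is the largest prefix of this list for which every included type satisfies E_i/h_i > R on the types above it.
Rate on top 1: 2.821. F: 1.48 < 2.821 → exclude; stop.
Optimal diet: A — 1 of 5 types.

1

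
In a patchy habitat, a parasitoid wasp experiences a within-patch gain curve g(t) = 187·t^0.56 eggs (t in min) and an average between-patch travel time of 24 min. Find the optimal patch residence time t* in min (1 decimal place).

By the marginal value theorem, leave when the instantaneous gain rate g'(t) equals the habitat-wide average g(t)/(T + t).
g'(t) = 0.56·187·t^-0.44. Setting 0.56·187·t^-0.44 = 187·t^0.56/(24+t) gives 0.56(24+t) = t, so 0.44·t = 0.56×24.
t* = 0.56×24/0.44 = 30.55 min.

30.5 min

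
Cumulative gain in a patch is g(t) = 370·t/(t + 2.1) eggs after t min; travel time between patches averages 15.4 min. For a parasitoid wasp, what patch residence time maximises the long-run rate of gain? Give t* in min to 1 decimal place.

5.7 min

Maximise g(t)/(T+t): set derivative to zero → g'(t)(T+t) = g(t).
g'(t) = 370·2.1/(t + 2.1)². Setting 370·2.1/(t+2.1)² = 370t/[(t+2.1)(15.4+t)] gives 2.1(15.4+t) = t(t+2.1), so t² = 2.1×15.4 = 32.34.
t* = √32.34 = 5.687 min.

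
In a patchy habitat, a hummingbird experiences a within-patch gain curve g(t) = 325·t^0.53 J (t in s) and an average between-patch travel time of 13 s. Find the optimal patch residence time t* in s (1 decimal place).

14.7 s

Optimal t* satisfies g'(t*) = g(t*)/(T + t*).
g'(t) = 0.53·325·t^-0.47. Setting 0.53·325·t^-0.47 = 325·t^0.53/(13+t) gives 0.53(13+t) = t, so 0.47·t = 0.53×13.
t* = 0.53×13/0.47 = 14.66 s.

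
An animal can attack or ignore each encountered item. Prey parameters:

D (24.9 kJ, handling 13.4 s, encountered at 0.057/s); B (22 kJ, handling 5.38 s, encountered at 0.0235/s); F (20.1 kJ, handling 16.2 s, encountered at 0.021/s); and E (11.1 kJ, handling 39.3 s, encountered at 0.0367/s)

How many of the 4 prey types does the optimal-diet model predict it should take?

3

Rank by E/h (kJ/s): B 4.09, D 1.86, F 1.24, E 0.282. Include each in turn until the next type's E/h falls below the running intake rate.
Rate on top 1: 0.459. D: 1.86 > 0.459 → include.
Rate on top 2: 1.024. F: 1.24 > 1.024 → include.
Rate on top 3: 1.057. E: 0.282 < 1.057 → exclude; stop.
Optimal diet: B, D, F — 3 of 4 types.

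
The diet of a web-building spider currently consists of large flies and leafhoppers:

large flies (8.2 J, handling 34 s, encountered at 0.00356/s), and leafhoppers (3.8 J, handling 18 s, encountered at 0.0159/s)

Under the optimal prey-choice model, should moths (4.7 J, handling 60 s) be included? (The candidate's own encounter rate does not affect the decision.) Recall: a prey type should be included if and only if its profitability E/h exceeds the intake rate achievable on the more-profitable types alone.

Intake rate on the current diet: R = (0.00356×8.2 + 0.0159×3.8) / (1 + 0.00356×34 + 0.0159×18) = 0.08961/1.407 = 0.06368 J/s.
Profitability of moths: 4.7/60 = 0.07833 J/s.
0.07833 > 0.06368, so adding moths raises the average — include it.

Yes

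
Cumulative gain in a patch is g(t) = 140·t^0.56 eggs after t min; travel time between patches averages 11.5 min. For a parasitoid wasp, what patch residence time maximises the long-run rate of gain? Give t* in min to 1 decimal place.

14.6 min

By the marginal value theorem, leave when the instantaneous gain rate g'(t) equals the habitat-wide average g(t)/(T + t).
g'(t) = 0.56·140·t^-0.44. Setting 0.56·140·t^-0.44 = 140·t^0.56/(11.5+t) gives 0.56(11.5+t) = t, so 0.44·t = 0.56×11.5.
t* = 0.56×11.5/0.44 = 14.64 min.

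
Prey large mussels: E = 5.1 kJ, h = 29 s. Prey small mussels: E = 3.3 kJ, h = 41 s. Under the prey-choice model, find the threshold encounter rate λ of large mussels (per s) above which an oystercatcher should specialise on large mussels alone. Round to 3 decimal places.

0.029 per s

The zero-one rule: include small mussels iff E₂/h₂ > λE₁/(1+λh₁). Equality gives the switch point.
λE₁h₂ = E₂ + λE₂h₁ ⇒ λ = E₂/(E₁h₂ − E₂h₁) = 3.3/(209.1 − 95.7) = 0.0291 per s.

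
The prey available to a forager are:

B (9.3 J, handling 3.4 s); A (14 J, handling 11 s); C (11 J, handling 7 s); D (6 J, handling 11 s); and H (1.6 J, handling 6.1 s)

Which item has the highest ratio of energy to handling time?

B

In descending order of E/h:
B: 9.3/3.4 = 2.74 J/s
C: 11/7 = 1.57 J/s
A: 14/11 = 1.27 J/s
D: 6/11 = 0.545 J/s
H: 1.6/6.1 = 0.262 J/s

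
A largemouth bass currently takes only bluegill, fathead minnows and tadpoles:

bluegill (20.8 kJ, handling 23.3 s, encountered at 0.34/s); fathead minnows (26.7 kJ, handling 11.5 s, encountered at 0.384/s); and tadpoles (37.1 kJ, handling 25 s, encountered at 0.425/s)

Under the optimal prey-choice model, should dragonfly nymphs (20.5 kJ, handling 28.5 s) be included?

No

Intake rate on the current diet: R = (0.34×20.8 + 0.384×26.7 + 0.425×37.1) / (1 + 0.34×23.3 + 0.384×11.5 + 0.425×25) = 33.09/23.96 = 1.381 kJ/s.
Profitability of dragonfly nymphs: 20.5/28.5 = 0.7193 kJ/s.
Since 0.7193 < R, time spent handling dragonfly nymphs is better spent searching.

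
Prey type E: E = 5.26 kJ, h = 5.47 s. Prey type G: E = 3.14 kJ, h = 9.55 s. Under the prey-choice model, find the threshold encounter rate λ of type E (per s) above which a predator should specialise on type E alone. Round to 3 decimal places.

The zero-one rule: include type G iff E₂/h₂ > λE₁/(1+λh₁). Equality gives the switch point.
λE₁h₂ = E₂ + λE₂h₁ ⇒ λ = E₂/(E₁h₂ − E₂h₁) = 3.14/(50.23 − 17.18) = 0.09499 per s.

0.095 per s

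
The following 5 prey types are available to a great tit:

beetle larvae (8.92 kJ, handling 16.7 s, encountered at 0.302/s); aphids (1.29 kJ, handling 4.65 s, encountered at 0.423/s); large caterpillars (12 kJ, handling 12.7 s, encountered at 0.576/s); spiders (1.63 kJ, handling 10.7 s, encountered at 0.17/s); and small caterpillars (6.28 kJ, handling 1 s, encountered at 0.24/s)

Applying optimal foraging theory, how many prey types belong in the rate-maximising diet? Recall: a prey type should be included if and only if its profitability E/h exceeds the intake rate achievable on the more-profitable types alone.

1

Profitabilities (E/h, kJ/s): small caterpillars 6.28, large caterpillars 0.945, beetle larvae 0.534, aphids 0.277, spiders 0.152. Add prey in this order while the next type's profitability exceeds the intake rate on those already taken.
Rate on top 1: 1.215. large caterpillars: 0.945 < 1.215 → exclude; stop.
Optimal diet: small caterpillars — 1 of 5 types.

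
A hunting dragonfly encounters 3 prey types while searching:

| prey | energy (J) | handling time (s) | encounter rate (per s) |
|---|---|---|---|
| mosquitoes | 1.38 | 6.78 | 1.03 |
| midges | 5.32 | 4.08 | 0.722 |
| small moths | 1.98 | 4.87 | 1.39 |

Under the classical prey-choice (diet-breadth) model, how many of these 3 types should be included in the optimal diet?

Rank by E/h (J/s): midges 1.3, small moths 0.407, mosquitoes 0.204. Include each in turn until the next type's E/h falls below the running intake rate.
Rate on top 1: 0.9735. small moths: 0.407 < 0.9735 → exclude; stop.
Optimal diet: midges — 1 of 3 types.

1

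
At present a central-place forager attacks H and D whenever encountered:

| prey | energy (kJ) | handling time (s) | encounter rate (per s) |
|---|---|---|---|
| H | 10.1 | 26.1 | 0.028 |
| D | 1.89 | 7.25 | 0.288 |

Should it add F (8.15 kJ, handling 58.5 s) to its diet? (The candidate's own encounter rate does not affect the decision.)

Intake rate on the current diet: R = (0.028×10.1 + 0.288×1.89) / (1 + 0.028×26.1 + 0.288×7.25) = 0.8271/3.819 = 0.2166 kJ/s.
Profitability of F: 8.15/58.5 = 0.1393 kJ/s.
0.1393 < 0.2166, so adding F would lower the average — exclude it.

No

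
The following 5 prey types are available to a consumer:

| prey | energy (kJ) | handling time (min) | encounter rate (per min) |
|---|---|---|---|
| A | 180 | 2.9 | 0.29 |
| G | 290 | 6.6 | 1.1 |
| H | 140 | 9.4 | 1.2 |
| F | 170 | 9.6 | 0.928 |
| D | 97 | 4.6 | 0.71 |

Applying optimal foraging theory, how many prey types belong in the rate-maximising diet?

2

Profitabilities (E/h, kJ/min): A 62.1, G 43.9, D 21.1, F 17.7, H 14.9. Add prey in this order while the next type's profitability exceeds the intake rate on those already taken.
Rate on top 1: 28.35. G: 43.9 > 28.35 → include.
Rate on top 2: 40.79. D: 21.1 < 40.79 → exclude; stop.
Optimal diet: A, G — 2 of 5 types.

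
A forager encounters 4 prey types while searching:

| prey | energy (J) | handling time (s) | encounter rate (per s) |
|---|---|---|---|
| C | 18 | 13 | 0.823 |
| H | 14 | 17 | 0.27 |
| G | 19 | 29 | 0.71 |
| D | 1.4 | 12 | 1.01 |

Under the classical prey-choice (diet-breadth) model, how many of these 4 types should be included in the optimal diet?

E/h in descending order: C 1.38, H 0.824, G 0.655, D 0.117 J/s. The optimal diet is the largest prefix of this list for which every included type satisfies E_i/h_i > R on the types above it.
Rate on top 1: 1.266. H: 0.824 < 1.266 → exclude; stop.
Optimal diet: C — 1 of 4 types.

1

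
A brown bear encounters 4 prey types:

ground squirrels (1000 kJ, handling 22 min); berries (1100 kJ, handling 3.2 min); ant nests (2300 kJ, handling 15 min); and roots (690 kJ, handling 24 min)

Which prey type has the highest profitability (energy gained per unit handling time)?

Profitability E/h (kJ/min): ground squirrels = 1000/22 = 45.5, berries = 1100/3.2 = 344, ant nests = 2300/15 = 153, roots = 690/24 = 28.8.
Ranked: berries > ant nests > ground squirrels > roots.

berries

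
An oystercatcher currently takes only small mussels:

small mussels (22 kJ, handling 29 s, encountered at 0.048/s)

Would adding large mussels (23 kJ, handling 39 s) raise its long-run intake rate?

Yes

Current rate: (0.048×22)/(1 + 0.048×29) = 0.4415 kJ/s.
Profitability of large mussels: 23/39 = 0.5897 kJ/s.
0.5897 > 0.4415, so adding large mussels raises the average — include it.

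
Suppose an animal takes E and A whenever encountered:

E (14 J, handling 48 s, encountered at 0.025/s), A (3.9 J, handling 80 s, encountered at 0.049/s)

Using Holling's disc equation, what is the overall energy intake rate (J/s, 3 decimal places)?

0.088 J/s

R = Σλ_iE_i / (1 + Σλ_ih_i)
Numerator: 0.025×14 + 0.049×3.9 = 0.5411
Denominator: 1 + 0.025×48 + 0.049×80 = 6.12
R = 0.5411/6.12 = 0.08842 J/s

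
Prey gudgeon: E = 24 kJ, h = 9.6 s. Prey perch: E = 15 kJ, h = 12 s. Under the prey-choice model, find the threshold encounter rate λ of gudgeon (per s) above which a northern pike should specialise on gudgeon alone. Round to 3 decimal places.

0.104 per s

The zero-one rule: include perch iff E₂/h₂ > λE₁/(1+λh₁). Equality gives the switch point.
λE₁h₂ = E₂ + λE₂h₁ ⇒ λ = E₂/(E₁h₂ − E₂h₁) = 15/(288 − 144) = 0.1042 per s.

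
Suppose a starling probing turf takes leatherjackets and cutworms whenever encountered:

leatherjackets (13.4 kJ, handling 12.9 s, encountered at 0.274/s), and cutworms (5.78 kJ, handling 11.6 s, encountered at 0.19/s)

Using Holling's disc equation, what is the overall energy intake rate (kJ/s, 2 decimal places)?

R = (0.274×13.4 + 0.19×5.78) / (1 + 0.274×12.9 + 0.19×11.6) = 4.77/6.739 = 0.7078 kJ/s.

0.71 kJ/s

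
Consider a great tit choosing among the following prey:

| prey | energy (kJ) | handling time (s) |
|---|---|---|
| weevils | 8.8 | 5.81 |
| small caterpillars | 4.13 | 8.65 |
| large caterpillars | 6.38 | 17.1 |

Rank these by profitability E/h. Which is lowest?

In descending order of E/h:
weevils: 8.8/5.81 = 1.51 kJ/s
small caterpillars: 4.13/8.65 = 0.477 kJ/s
large caterpillars: 6.38/17.1 = 0.373 kJ/s

large caterpillars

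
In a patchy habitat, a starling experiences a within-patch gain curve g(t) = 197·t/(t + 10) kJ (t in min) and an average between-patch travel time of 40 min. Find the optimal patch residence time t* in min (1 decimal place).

20.0 min

Optimal t* satisfies g'(t*) = g(t*)/(T + t*).
g'(t) = 197·10/(t + 10)². Setting 197·10/(t+10)² = 197t/[(t+10)(40+t)] gives 10(40+t) = t(t+10), so t² = 10×40 = 400.
t* = √400 = 20 min.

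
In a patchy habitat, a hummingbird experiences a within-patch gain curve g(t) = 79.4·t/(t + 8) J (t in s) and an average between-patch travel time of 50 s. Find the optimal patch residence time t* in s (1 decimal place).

20.0 s

By the marginal value theorem, leave when the instantaneous gain rate g'(t) equals the habitat-wide average g(t)/(T + t).
g'(t) = 79.4·8/(t + 8)². Setting 79.4·8/(t+8)² = 79.4t/[(t+8)(50+t)] gives 8(50+t) = t(t+8), so t² = 8×50 = 400.
t* = √400 = 20 s.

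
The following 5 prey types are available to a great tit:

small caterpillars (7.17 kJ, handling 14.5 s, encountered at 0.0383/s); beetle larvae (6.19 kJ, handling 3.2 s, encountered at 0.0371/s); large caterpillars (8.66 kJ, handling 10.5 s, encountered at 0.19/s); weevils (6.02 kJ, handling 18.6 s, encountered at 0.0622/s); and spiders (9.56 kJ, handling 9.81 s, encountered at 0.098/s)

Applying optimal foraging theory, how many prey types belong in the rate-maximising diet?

3

Profitabilities (E/h, kJ/s): beetle larvae 1.93, spiders 0.975, large caterpillars 0.825, small caterpillars 0.494, weevils 0.324. Add prey in this order while the next type's profitability exceeds the intake rate on those already taken.
Rate on top 1: 0.2053. spiders: 0.975 > 0.2053 → include.
Rate on top 2: 0.5608. large caterpillars: 0.825 > 0.5608 → include.
Rate on top 3: 0.69. small caterpillars: 0.494 < 0.69 → exclude; stop.
Optimal diet: beetle larvae, spiders, large caterpillars — 3 of 5 types.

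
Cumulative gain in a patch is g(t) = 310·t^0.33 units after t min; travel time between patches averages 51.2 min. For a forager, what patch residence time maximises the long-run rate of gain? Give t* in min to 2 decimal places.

Maximise g(t)/(T+t): set derivative to zero → g'(t)(T+t) = g(t).
g'(t) = 0.33·310·t^-0.67. Setting 0.33·310·t^-0.67 = 310·t^0.33/(51.2+t) gives 0.33(51.2+t) = t, so 0.67·t = 0.33×51.2.
t* = 0.33×51.2/0.67 = 25.22 min.

25.22 min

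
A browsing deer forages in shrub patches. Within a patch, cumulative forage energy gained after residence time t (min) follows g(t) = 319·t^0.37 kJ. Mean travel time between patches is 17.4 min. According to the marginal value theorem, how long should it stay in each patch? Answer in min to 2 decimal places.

10.22 min

Optimal t* satisfies g'(t*) = g(t*)/(T + t*).
g'(t) = 0.37·319·t^-0.63. Setting 0.37·319·t^-0.63 = 319·t^0.37/(17.4+t) gives 0.37(17.4+t) = t, so 0.63·t = 0.37×17.4.
t* = 0.37×17.4/0.63 = 10.22 min.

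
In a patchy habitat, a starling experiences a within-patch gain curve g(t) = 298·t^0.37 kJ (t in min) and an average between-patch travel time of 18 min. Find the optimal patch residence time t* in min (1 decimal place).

10.6 min

Optimal t* satisfies g'(t*) = g(t*)/(T + t*).
g'(t) = 0.37·298·t^-0.63. Setting 0.37·298·t^-0.63 = 298·t^0.37/(18+t) gives 0.37(18+t) = t, so 0.63·t = 0.37×18.
t* = 0.37×18/0.63 = 10.57 min.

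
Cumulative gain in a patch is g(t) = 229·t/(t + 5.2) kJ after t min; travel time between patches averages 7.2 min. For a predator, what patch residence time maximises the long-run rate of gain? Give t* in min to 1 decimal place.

6.1 min

Optimal t* satisfies g'(t*) = g(t*)/(T + t*).
g'(t) = 229·5.2/(t + 5.2)². Setting 229·5.2/(t+5.2)² = 229t/[(t+5.2)(7.2+t)] gives 5.2(7.2+t) = t(t+5.2), so t² = 5.2×7.2 = 37.44.
t* = √37.44 = 6.119 min.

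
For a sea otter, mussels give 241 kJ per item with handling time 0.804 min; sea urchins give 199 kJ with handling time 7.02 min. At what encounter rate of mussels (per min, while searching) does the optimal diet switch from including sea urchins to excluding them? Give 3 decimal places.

Drop sea urchins once their profitability E₂/h₂ falls below the rate achievable on mussels alone: E₂/h₂ = λE₁/(1 + λh₁).
Solve for λ: λE₁h₂ = E₂(1 + λh₁) → λ(E₁h₂ − E₂h₁) = E₂ → λ = E₂/(E₁h₂ − E₂h₁).
λ = 199/(241×7.02 − 199×0.804) = 199/1532 = 0.1299 per min.

0.130 per min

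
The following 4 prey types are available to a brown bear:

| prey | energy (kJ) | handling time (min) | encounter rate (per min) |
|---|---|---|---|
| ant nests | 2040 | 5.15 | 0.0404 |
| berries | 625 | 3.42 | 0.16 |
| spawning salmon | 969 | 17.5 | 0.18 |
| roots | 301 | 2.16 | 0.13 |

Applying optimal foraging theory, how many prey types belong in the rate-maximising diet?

3

Profitabilities (E/h, kJ/min): ant nests 396, berries 183, roots 139, spawning salmon 55.4. Add prey in this order while the next type's profitability exceeds the intake rate on those already taken.
Rate on top 1: 68.22. berries: 183 > 68.22 → include.
Rate on top 2: 103.9. roots: 139 > 103.9 → include.
Rate on top 3: 108.8. spawning salmon: 55.4 < 108.8 → exclude; stop.
Optimal diet: ant nests, berries, roots — 3 of 4 types.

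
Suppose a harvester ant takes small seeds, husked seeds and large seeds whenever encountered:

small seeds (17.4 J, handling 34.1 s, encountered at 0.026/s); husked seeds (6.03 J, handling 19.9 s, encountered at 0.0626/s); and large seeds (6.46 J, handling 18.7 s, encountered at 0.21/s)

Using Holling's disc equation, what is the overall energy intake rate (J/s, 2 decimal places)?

R = (0.026×17.4 + 0.0626×6.03 + 0.21×6.46) / (1 + 0.026×34.1 + 0.0626×19.9 + 0.21×18.7) = 2.186/7.059 = 0.3097 J/s.

0.31 J/s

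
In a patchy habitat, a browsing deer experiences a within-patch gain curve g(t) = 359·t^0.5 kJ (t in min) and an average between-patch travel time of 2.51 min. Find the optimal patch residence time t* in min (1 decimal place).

2.5 min

By the marginal value theorem, leave when the instantaneous gain rate g'(t) equals the habitat-wide average g(t)/(T + t).
g'(t) = 0.5·359·t^-0.5. Setting 0.5·359·t^-0.5 = 359·t^0.5/(2.51+t) gives 0.5(2.51+t) = t, so 0.50·t = 0.5×2.51.
t* = 0.5×2.51/0.50 = 2.51 min.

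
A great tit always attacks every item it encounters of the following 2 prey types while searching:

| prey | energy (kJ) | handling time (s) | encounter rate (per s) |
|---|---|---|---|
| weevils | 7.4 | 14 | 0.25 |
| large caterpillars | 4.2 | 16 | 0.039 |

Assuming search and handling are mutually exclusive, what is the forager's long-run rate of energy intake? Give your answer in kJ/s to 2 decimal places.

0.39 kJ/s

R = Σλ_iE_i / (1 + Σλ_ih_i)
Numerator: 0.25×7.4 + 0.039×4.2 = 2.014
Denominator: 1 + 0.25×14 + 0.039×16 = 5.124
R = 2.014/5.124 = 0.393 kJ/s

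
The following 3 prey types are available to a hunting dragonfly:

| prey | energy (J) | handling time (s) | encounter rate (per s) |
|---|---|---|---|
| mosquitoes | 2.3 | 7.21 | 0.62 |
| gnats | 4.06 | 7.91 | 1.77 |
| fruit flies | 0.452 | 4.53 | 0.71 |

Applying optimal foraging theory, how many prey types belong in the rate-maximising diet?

E/h in descending order: gnats 0.513, mosquitoes 0.319, fruit flies 0.0998 J/s. The optimal diet is the largest prefix of this list for which every included type satisfies E_i/h_i > R on the types above it.
Rate on top 1: 0.4791. mosquitoes: 0.319 < 0.4791 → exclude; stop.
Optimal diet: gnats — 1 of 3 types.

1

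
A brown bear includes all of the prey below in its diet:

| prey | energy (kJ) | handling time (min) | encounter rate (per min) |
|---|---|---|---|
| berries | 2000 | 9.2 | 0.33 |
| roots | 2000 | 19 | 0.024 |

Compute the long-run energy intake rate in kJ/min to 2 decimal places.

157.61 kJ/min

R = (0.33×2000 + 0.024×2000) / (1 + 0.33×9.2 + 0.024×19) = 708/4.492 = 157.6 kJ/min.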